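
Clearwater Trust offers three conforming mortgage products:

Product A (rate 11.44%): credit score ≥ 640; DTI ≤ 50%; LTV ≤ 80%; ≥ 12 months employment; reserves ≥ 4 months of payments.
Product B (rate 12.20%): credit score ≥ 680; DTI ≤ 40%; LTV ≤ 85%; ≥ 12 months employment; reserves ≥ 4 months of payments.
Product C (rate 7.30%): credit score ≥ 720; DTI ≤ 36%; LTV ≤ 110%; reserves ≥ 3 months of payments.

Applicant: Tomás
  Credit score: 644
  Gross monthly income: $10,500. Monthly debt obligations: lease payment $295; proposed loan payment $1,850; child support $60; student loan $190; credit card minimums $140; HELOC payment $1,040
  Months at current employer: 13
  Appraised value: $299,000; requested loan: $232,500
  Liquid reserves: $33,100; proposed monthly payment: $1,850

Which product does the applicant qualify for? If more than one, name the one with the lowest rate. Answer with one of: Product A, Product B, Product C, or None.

Product A

Total debts = (295 + 1,850 + 60 + 190 + 140 + 1,040) = 3,575; DTI = 3,575/10,500 = 34%.
LTV = 232,500/299,000 = 77.8%.
Reserves = 33,100/1,850 = 17.9 months.
Product A: score 644 ≥ 640; DTI 34% ≤ 50%; LTV 77.8% ≤ 80%; employment 13 ≥ 12 mo; reserves 17.9 ≥ 4 mo → qualifies.
Product B: score 644 < 680; DTI 34% ≤ 40%; LTV 77.8% ≤ 85%; employment 13 ≥ 12 mo; reserves 17.9 ≥ 4 mo → does not qualify.
Product C: score 644 < 720; DTI 34% ≤ 36%; LTV 77.8% ≤ 110%; reserves 17.9 ≥ 3 mo → does not qualify.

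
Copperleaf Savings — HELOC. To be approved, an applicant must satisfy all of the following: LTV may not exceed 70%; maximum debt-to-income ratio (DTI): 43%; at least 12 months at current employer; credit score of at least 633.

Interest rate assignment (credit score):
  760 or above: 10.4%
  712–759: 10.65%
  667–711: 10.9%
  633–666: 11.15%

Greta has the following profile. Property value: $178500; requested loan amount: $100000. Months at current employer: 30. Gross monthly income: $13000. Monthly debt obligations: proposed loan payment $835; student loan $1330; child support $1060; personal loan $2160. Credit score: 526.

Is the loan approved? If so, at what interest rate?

Denied

Credit score 526 < 633 (below minimum)
Total monthly debts = (835 + 1,330 + 1,060 + 2,160) = 5,385. DTI: 5,385 ÷ 13,000 = 41.4%, within the 43% cap
Employment 30 ≥ 12 months
LTV: 100,000 ÷ 178,500 = 56%, within 70% cap
Not all requirements met → denied.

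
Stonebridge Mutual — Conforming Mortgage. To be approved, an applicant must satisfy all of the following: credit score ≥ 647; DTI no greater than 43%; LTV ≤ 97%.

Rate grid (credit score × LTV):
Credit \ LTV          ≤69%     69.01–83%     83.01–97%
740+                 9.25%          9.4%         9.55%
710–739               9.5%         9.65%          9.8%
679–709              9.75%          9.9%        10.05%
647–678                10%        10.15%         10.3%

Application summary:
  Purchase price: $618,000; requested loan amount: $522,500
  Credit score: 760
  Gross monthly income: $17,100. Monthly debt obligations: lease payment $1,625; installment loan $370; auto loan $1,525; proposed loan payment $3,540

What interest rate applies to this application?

Credit score 760 ≥ 647; Total monthly debts = (1,625 + 370 + 1,525 + 3,540) = 7,060. DTI: 7,060 ÷ 17,100 = 41.3%, within the 43% cap
LTV = 522,500/618,000 = 84.5% ≤ 97%
Score 760 is in the 740+ band; LTV 84.5% is in the 83.01–97% band → 9.55%.

9.55%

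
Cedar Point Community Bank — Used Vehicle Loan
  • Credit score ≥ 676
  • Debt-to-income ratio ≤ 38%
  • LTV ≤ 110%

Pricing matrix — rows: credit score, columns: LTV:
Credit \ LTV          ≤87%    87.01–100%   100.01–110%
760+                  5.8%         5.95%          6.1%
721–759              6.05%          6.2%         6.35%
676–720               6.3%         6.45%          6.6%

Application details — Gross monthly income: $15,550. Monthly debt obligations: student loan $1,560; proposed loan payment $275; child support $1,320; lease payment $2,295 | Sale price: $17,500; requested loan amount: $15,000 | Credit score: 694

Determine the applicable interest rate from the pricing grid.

6.3%

Credit score 694 ≥ 676; Total monthly debts = (1,560 + 275 + 1,320 + 2,295) = 5,450. Debt-to-income = 5,450/15,550 = 35% — meets 38% limit
LTV = 15,000/17,500 = 85.7% ≤ 110%
Row: 694 falls in 676–720. Column: 85.7% falls in ≤87%. Rate = 6.3%.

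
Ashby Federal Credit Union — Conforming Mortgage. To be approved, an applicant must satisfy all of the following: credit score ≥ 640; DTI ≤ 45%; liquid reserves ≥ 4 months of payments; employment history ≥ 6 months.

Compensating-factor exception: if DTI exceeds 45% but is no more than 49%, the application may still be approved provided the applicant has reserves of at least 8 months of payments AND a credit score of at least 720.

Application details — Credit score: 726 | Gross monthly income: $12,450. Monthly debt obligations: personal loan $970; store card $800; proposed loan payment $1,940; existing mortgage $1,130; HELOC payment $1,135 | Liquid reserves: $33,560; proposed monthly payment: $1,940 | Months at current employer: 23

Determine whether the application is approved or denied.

Credit score 726 ≥ 640 (meets base)
Total debts = (970 + 800 + 1,940 + 1,130 + 1,135) = 5,975. DTI = 5,975/12,450 = 48% > 45% — standard DTI limit exceeded.
Reserves = 33,560/1,940 = 17.3 months ≥ 4
Employment 23 ≥ 6 months
DTI 48% is within the 45%–49% exception band; checking compensating factors.
Override check — reserves: 17.3 mo (ok); score: 726 (ok).
Both compensating conditions met → exception applies.

Approved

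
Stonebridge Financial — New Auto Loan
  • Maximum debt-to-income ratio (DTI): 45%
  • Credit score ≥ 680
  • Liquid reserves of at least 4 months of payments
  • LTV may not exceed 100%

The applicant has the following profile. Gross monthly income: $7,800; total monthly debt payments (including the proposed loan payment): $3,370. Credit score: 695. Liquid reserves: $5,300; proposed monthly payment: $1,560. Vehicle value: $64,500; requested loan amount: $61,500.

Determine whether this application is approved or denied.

DTI = 3,370/7,800 = 43.2% ≤ 45%
Credit score 695 ≥ 680 (meets)
Reserves: 5,300 ÷ 1,560 = 3.4 months (below 4-month minimum)
Loan-to-value = 61,500/64,500 = 95.3% — pass (100% max)
Fails on reserves.

Denied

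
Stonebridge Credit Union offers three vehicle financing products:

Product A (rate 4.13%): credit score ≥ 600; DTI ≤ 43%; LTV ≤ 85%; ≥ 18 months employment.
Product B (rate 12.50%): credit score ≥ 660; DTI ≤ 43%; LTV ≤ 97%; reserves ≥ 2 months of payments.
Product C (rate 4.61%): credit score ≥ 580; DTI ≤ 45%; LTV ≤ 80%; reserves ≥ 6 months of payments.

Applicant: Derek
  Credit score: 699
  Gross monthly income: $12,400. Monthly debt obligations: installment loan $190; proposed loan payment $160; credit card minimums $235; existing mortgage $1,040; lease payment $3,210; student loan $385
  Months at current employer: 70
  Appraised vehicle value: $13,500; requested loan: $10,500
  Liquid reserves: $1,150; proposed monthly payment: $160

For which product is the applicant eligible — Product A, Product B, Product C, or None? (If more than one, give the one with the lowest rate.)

Product A

Total debts = (190 + 160 + 235 + 1,040 + 3,210 + 385) = 5,220; DTI = 5,220/12,400 = 42.1%.
LTV = 10,500/13,500 = 77.8%.
Reserves = 1,150/160 = 7.2 months.
Product A: score 699 ≥ 600; DTI 42.1% ≤ 43%; LTV 77.8% ≤ 85%; employment 70 ≥ 18 mo → qualifies.
Product B: score 699 ≥ 660; DTI 42.1% ≤ 43%; LTV 77.8% ≤ 97%; reserves 7.2 ≥ 2 mo → qualifies.
Product C: score 699 ≥ 580; DTI 42.1% ≤ 45%; LTV 77.8% ≤ 80%; reserves 7.2 ≥ 6 mo → qualifies.
Qualifying: Product A, Product B, Product C. Lowest rate is 4.13% → Product A.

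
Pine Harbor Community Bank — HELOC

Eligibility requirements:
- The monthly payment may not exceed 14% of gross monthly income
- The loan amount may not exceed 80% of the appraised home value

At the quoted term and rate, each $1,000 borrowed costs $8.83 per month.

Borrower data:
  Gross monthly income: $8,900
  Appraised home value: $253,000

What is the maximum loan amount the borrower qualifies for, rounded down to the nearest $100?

Payment cap: 14% × $8,900 = $1,246/month.
At $8.83 per $1,000, that supports 1,246/8.83 × 1,000 ≈ $141,109 → $141,100.
LTV cap: 80% × $253,000 = $202,400 → $202,400.
Binding constraint: payment-to-income.

$141,100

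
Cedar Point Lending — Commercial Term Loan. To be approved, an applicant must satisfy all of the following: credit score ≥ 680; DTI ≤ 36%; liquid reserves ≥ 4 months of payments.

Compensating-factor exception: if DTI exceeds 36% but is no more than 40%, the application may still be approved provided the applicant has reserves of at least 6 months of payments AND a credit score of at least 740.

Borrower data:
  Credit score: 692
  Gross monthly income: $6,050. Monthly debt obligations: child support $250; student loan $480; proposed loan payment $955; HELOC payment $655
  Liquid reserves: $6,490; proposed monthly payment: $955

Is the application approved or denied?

Credit score 692 ≥ 680 (meets base)
Total debts = (250 + 480 + 955 + 655) = 2,340. DTI: 2,340 ÷ 6,050 = 38.7%, over the 36% base limit.
Reserves = 6,490/955 = 6.8 months ≥ 4
38.7% falls in the override range (36%–40%), so the compensating-factor test applies.
Reserves 6.8 ≥ 6 months; credit score 692 < 740.
Override conditions not both satisfied; exception does not apply.

Denied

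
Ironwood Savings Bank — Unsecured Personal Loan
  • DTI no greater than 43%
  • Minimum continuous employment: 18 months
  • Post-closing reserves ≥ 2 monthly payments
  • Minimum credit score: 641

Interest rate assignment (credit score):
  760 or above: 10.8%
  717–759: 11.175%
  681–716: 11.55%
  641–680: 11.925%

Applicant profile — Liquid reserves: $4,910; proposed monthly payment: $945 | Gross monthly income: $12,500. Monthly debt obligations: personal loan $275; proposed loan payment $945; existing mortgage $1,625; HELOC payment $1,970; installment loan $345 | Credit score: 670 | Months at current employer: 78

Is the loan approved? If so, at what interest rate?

Credit score 670 ≥ 641 (meets minimum)
Employment 78 ≥ 18 months
Total monthly debts = (275 + 945 + 1,625 + 1,970 + 345) = 5,160. DTI = 5,160/12,500 = 41.3% ≤ 43%
Reserves = 4,910/945 = 5.2 months ≥ 2
All requirements met. Score 670 falls in the 641–680 tier → 11.925%.

Approved at 11.925%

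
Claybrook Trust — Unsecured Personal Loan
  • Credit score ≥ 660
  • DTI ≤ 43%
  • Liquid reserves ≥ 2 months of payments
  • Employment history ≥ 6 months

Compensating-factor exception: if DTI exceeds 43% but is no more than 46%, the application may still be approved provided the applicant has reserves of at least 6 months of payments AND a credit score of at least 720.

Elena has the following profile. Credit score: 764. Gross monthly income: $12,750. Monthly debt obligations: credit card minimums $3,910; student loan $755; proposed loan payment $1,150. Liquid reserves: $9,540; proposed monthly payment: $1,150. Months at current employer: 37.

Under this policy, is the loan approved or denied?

Approved

Credit score 764 ≥ 660 (meets base)
Total debts = (3,910 + 755 + 1,150) = 5,815. DTI = 5,815/12,750 = 45.6% > 43% — standard DTI limit exceeded.
Liquid reserves cover 9,540/1,150 = 8.3 months — ≥ 2 required
Employment 37 ≥ 6 months
DTI 45.6% is within the 43%–46% exception band; checking compensating factors.
Override check — reserves: 8.3 mo (ok); score: 764 (ok).
Both compensating conditions met → exception applies.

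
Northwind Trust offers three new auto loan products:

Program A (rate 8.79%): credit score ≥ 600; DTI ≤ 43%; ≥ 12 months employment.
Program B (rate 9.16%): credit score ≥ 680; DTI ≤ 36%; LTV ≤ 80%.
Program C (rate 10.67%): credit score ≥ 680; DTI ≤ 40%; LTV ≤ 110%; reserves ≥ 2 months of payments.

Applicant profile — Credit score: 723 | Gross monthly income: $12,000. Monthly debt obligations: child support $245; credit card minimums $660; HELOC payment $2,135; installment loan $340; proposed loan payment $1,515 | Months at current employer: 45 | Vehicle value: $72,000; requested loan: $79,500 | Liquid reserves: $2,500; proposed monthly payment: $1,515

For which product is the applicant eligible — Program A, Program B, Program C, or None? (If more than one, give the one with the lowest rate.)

Total debts = (245 + 660 + 2,135 + 340 + 1,515) = 4,895; DTI = 4,895/12,000 = 40.8%.
LTV = 79,500/72,000 = 110.4%.
Reserves = 2,500/1,515 = 1.7 months.
Program A: score 723 ≥ 600; DTI 40.8% ≤ 43%; employment 45 ≥ 12 mo → qualifies.
Program B: score 723 ≥ 680; DTI 40.8% > 36%; LTV 110.4% > 80% → does not qualify.
Program C: score 723 ≥ 680; DTI 40.8% > 40%; LTV 110.4% > 110%; reserves 1.7 < 2 mo → does not qualify.

Program A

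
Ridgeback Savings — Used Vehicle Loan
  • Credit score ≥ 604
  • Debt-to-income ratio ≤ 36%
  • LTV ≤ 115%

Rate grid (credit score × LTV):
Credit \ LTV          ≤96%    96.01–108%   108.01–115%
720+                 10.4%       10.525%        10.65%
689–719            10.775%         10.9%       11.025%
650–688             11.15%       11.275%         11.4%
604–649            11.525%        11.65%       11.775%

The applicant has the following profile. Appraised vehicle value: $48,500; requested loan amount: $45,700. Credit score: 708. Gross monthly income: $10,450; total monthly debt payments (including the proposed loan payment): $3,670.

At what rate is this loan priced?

10.775%

Credit score 708 ≥ 604; DTI = 3,670/10,450 = 35.1% ≤ 36%
LTV = 45,700/48,500 = 94.2% ≤ 115%
Credit 708 → row 689–719; LTV 94.2% → column ≤96%. Grid cell → 10.775%.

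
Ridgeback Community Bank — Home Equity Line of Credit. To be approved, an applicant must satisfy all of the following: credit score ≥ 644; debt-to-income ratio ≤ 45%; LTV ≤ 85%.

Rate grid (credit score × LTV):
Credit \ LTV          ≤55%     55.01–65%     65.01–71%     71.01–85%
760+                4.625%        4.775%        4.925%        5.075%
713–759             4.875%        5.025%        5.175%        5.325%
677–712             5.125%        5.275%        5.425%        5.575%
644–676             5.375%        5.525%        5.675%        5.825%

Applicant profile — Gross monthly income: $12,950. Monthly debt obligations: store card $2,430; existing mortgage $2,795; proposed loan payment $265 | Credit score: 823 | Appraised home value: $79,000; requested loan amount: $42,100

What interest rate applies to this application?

Credit score 823 ≥ 644; Total monthly debts = (2,430 + 2,795 + 265) = 5,490. Debt-to-income = 5,490/12,950 = 42.4% — meets 45% limit
LTV = 42,100/79,000 = 53.3% ≤ 85%
Credit 823 → row 760+; LTV 53.3% → column ≤55%. Grid cell → 4.625%.

4.625%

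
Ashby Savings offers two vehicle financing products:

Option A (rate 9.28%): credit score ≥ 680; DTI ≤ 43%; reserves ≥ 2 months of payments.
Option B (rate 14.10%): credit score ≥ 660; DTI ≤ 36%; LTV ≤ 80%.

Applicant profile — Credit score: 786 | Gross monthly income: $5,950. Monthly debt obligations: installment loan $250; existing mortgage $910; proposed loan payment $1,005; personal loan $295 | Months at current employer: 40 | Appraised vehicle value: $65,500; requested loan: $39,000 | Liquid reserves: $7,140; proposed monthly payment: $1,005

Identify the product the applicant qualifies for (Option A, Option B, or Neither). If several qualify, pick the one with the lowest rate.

Total debts = (250 + 910 + 1,005 + 295) = 2,460; DTI = 2,460/5,950 = 41.3%.
LTV = 39,000/65,500 = 59.5%.
Reserves = 7,140/1,005 = 7.1 months.
Option A: score 786 ≥ 680; DTI 41.3% ≤ 43%; reserves 7.1 ≥ 2 mo → qualifies.
Option B: score 786 ≥ 660; DTI 41.3% > 36%; LTV 59.5% ≤ 80% → does not qualify.

Option A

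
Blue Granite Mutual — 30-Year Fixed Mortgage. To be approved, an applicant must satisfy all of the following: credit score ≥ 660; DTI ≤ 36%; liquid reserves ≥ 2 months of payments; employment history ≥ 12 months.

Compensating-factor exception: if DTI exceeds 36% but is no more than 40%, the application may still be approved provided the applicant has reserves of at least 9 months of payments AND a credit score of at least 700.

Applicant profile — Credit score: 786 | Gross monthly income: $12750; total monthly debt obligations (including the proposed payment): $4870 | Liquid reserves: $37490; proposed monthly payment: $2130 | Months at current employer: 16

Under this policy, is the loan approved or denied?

Credit score 786 ≥ 660 (meets base)
DTI: 4,870 ÷ 12,750 = 38.2%, over the 36% base limit.
Reserves = 37,490/2,130 = 17.6 months ≥ 2
Employment 16 ≥ 12 months
38.2% falls in the override range (36%–40%), so the compensating-factor test applies.
Reserves 17.6 ≥ 9 months; credit score 786 ≥ 700.
Both override conditions satisfied; DTI exception granted.

Approved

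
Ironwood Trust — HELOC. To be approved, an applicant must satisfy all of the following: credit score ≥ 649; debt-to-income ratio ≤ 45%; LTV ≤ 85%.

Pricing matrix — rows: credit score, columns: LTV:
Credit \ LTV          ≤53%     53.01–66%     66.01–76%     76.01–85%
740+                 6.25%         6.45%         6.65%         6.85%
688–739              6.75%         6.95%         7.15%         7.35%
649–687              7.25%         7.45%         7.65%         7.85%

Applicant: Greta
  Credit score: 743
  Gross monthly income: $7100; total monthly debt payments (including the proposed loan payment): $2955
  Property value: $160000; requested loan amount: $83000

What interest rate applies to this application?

Credit score 743 ≥ 649; Debt-to-income = 2,955/7,100 = 41.6% — meets 45% limit
Loan-to-value = 83,000/160,000 = 51.9% — pass (85% max)
Credit 743 → row 740+; LTV 51.9% → column ≤53%. Grid cell → 6.25%.

6.25%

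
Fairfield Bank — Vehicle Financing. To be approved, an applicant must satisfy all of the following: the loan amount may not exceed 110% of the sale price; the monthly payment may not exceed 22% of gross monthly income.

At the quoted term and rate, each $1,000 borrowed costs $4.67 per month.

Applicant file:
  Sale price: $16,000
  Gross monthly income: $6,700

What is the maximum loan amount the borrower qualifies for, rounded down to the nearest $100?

Payment cap: 22% × $6,700 = $1,474/month.
At $4.67 per $1,000, that supports 1,474/4.67 × 1,000 ≈ $315,631 → $315,600.
LTV cap: 110% × $16,000 = $17,600 → $17,600.
Binding constraint: loan-to-value.

$17,600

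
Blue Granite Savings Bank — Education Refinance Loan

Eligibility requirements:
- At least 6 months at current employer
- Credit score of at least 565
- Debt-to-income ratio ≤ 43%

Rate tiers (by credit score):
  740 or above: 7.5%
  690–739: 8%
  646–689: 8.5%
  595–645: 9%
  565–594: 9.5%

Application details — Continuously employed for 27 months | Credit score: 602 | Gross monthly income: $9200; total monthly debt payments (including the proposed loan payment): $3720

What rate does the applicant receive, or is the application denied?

Credit score 602 ≥ 565 (meets minimum)
DTI: 3,720 ÷ 9,200 = 40.4%, within the 43% cap
Employment 27 ≥ 6 months
All requirements met. Score 602 falls in the 595–645 tier → 9%.

Approved at 9%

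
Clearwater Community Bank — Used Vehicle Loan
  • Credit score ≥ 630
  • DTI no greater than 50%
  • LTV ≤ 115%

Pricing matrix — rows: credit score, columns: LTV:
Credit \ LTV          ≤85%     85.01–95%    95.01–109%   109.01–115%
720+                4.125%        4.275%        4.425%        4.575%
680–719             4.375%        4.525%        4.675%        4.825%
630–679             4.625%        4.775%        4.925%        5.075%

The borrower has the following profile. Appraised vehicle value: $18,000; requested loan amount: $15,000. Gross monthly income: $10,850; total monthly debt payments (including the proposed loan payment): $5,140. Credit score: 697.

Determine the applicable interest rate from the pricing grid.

Credit score 697 ≥ 630; Debt-to-income = 5,140/10,850 = 47.4% — meets 50% limit
LTV: 15,000 ÷ 18,000 = 83.3%, within 115% cap
Credit 697 → row 680–719; LTV 83.3% → column ≤85%. Grid cell → 4.375%.

4.375%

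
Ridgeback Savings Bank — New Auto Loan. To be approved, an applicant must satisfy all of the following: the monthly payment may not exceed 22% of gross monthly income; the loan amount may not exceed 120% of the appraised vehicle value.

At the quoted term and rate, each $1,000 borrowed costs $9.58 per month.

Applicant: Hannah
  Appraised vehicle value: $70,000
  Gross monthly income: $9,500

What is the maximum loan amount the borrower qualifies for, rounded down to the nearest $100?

$84,000

Payment cap: 22% × $9,500 = $2,090/month.
At $9.58 per $1,000, that supports 2,090/9.58 × 1,000 ≈ $218,162 → $218,100.
LTV cap: 120% × $70,000 = $84,000 → $84,000.
Binding constraint: loan-to-value.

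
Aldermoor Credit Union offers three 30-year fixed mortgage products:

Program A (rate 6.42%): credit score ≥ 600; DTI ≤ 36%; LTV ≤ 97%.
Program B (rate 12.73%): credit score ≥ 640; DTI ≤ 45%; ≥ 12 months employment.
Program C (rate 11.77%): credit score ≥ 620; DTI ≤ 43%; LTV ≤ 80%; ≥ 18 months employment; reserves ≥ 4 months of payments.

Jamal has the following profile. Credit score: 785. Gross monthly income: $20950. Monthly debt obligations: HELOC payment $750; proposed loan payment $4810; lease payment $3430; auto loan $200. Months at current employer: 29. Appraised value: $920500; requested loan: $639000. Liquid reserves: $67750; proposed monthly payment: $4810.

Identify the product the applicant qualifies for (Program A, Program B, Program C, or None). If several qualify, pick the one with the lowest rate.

Total debts = (750 + 4,810 + 3,430 + 200) = 9,190; DTI = 9,190/20,950 = 43.9%.
LTV = 639,000/920,500 = 69.4%.
Reserves = 67,750/4,810 = 14.1 months.
Program A: score 785 ≥ 600; DTI 43.9% > 36%; LTV 69.4% ≤ 97% → does not qualify.
Program B: score 785 ≥ 640; DTI 43.9% ≤ 45%; employment 29 ≥ 12 mo → qualifies.
Program C: score 785 ≥ 620; DTI 43.9% > 43%; LTV 69.4% ≤ 80%; employment 29 ≥ 18 mo; reserves 14.1 ≥ 4 mo → does not qualify.

Program B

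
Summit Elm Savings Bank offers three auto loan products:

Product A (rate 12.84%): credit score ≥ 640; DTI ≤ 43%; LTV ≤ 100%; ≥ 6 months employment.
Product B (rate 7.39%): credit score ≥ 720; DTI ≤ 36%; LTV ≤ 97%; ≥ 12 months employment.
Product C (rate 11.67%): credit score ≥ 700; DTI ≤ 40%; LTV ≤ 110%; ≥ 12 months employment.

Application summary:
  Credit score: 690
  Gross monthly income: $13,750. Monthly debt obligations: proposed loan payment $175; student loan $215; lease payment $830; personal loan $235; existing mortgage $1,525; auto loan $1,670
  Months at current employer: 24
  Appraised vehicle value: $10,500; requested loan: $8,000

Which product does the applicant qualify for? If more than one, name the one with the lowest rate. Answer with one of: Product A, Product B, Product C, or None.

Product A

Total debts = (175 + 215 + 830 + 235 + 1,525 + 1,670) = 4,650; DTI = 4,650/13,750 = 33.8%.
LTV = 8,000/10,500 = 76.2%.
Product A: score 690 ≥ 640; DTI 33.8% ≤ 43%; LTV 76.2% ≤ 100%; employment 24 ≥ 6 mo → qualifies.
Product B: score 690 < 720; DTI 33.8% ≤ 36%; LTV 76.2% ≤ 97%; employment 24 ≥ 12 mo → does not qualify.
Product C: score 690 < 700; DTI 33.8% ≤ 40%; LTV 76.2% ≤ 110%; employment 24 ≥ 12 mo → does not qualify.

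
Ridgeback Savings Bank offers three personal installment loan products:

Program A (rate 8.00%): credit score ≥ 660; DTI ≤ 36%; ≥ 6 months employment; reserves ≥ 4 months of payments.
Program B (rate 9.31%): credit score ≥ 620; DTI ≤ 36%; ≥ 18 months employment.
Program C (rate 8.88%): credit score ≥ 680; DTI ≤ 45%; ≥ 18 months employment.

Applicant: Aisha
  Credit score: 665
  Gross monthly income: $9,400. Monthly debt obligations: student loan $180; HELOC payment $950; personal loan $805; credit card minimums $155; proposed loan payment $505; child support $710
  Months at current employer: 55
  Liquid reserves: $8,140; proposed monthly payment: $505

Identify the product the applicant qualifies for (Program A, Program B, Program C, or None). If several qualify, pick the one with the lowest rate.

Total debts = (180 + 950 + 805 + 155 + 505 + 710) = 3,305; DTI = 3,305/9,400 = 35.2%.
Reserves = 8,140/505 = 16.1 months.
Program A: score 665 ≥ 660; DTI 35.2% ≤ 36%; employment 55 ≥ 6 mo; reserves 16.1 ≥ 4 mo → qualifies.
Program B: score 665 ≥ 620; DTI 35.2% ≤ 36%; employment 55 ≥ 18 mo → qualifies.
Program C: score 665 < 680; DTI 35.2% ≤ 45%; employment 55 ≥ 18 mo → does not qualify.
Qualifying: Program A, Program B. Lowest rate is 8.00% → Program A.

Program A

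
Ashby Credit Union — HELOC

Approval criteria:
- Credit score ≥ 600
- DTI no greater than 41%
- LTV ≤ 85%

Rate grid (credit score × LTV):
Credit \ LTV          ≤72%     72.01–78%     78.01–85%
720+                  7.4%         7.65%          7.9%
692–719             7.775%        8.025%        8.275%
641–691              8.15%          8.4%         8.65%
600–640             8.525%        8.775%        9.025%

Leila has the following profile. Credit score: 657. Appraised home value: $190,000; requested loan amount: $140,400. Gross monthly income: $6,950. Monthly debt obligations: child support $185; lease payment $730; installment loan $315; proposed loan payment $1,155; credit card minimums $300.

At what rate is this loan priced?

8.4%

Credit score 657 ≥ 600; Total monthly debts = (185 + 730 + 315 + 1,155 + 300) = 2,685. DTI: 2,685 ÷ 6,950 = 38.6%, within the 41% cap
Loan-to-value = 140,400/190,000 = 73.9% — pass (85% max)
Credit 657 → row 641–691; LTV 73.9% → column 72.01–78%. Grid cell → 8.4%.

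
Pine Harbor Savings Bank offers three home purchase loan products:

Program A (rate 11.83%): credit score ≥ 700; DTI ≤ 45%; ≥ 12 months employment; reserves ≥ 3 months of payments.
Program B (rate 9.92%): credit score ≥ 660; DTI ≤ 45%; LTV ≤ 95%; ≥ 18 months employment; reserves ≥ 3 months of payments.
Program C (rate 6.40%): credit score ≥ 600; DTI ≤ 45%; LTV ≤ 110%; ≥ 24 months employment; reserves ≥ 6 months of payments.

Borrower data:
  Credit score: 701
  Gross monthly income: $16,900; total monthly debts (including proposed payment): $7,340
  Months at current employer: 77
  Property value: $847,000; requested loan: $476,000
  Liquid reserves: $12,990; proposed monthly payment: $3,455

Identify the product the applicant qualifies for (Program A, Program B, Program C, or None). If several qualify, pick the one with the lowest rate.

Program B

DTI = 7,340/16,900 = 43.4%.
LTV = 476,000/847,000 = 56.2%.
Reserves = 12,990/3,455 = 3.8 months.
Program A: score 701 ≥ 700; DTI 43.4% ≤ 45%; employment 77 ≥ 12 mo; reserves 3.8 ≥ 3 mo → qualifies.
Program B: score 701 ≥ 660; DTI 43.4% ≤ 45%; LTV 56.2% ≤ 95%; employment 77 ≥ 18 mo; reserves 3.8 ≥ 3 mo → qualifies.
Program C: score 701 ≥ 600; DTI 43.4% ≤ 45%; LTV 56.2% ≤ 110%; employment 77 ≥ 24 mo; reserves 3.8 < 6 mo → does not qualify.
Qualifying: Program A, Program B. Lowest rate is 9.92% → Program B.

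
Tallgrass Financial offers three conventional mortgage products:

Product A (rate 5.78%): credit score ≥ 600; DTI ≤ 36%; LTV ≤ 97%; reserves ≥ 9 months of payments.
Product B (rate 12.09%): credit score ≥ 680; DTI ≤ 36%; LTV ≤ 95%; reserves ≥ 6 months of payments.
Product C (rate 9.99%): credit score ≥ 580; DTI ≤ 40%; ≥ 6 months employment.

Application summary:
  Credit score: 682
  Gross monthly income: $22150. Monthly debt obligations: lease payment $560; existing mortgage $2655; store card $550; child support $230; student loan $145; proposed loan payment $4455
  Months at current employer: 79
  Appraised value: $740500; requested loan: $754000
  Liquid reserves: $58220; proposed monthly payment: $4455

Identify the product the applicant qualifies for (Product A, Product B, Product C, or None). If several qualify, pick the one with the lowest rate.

Product C

Total debts = (560 + 2,655 + 550 + 230 + 145 + 4,455) = 8,595; DTI = 8,595/22,150 = 38.8%.
LTV = 754,000/740,500 = 101.8%.
Reserves = 58,220/4,455 = 13.1 months.
Product A: score 682 ≥ 600; DTI 38.8% > 36%; LTV 101.8% > 97%; reserves 13.1 ≥ 9 mo → does not qualify.
Product B: score 682 ≥ 680; DTI 38.8% > 36%; LTV 101.8% > 95%; reserves 13.1 ≥ 6 mo → does not qualify.
Product C: score 682 ≥ 580; DTI 38.8% ≤ 40%; employment 79 ≥ 6 mo → qualifies.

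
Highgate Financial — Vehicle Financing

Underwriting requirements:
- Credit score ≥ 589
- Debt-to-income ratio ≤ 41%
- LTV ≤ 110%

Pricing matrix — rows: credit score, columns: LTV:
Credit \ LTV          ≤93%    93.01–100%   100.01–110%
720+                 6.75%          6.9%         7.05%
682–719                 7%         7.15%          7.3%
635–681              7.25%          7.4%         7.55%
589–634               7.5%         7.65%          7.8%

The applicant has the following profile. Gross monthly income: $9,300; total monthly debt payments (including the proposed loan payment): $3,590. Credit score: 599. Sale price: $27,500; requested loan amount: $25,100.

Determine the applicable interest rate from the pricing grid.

Credit score 599 ≥ 589; Debt-to-income = 3,590/9,300 = 38.6% — meets 41% limit
LTV: 25,100 ÷ 27,500 = 91.3%, within 110% cap
Score 599 is in the 589–634 band; LTV 91.3% is in the ≤93% band → 7.5%.

7.5%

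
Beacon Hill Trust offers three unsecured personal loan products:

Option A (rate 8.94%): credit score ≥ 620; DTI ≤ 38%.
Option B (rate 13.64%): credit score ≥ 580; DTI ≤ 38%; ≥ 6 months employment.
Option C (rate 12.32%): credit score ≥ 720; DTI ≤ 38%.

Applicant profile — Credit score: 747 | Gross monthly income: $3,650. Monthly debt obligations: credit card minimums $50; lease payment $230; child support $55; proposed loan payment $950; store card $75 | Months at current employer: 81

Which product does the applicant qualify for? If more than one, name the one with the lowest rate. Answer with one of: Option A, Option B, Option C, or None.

Option A

Total debts = (50 + 230 + 55 + 950 + 75) = 1,360; DTI = 1,360/3,650 = 37.3%.
Option A: score 747 ≥ 620; DTI 37.3% ≤ 38% → qualifies.
Option B: score 747 ≥ 580; DTI 37.3% ≤ 38%; employment 81 ≥ 6 mo → qualifies.
Option C: score 747 ≥ 720; DTI 37.3% ≤ 38% → qualifies.
Qualifying: Option A, Option B, Option C. Lowest rate is 8.94% → Option A.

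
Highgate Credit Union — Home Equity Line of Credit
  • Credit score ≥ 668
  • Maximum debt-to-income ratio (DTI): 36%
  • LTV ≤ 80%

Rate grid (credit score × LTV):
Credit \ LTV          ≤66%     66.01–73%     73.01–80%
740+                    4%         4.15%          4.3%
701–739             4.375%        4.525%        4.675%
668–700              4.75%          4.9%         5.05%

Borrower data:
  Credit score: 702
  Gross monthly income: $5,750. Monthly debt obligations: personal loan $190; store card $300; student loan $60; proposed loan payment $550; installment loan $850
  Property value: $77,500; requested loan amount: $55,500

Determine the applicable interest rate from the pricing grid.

Credit score 702 ≥ 668; Total monthly debts = (190 + 300 + 60 + 550 + 850) = 1,950. DTI = 1,950/5,750 = 33.9% ≤ 36%
LTV = 55,500/77,500 = 71.6% ≤ 80%
Credit 702 → row 701–739; LTV 71.6% → column 66.01–73%. Grid cell → 4.525%.

4.525%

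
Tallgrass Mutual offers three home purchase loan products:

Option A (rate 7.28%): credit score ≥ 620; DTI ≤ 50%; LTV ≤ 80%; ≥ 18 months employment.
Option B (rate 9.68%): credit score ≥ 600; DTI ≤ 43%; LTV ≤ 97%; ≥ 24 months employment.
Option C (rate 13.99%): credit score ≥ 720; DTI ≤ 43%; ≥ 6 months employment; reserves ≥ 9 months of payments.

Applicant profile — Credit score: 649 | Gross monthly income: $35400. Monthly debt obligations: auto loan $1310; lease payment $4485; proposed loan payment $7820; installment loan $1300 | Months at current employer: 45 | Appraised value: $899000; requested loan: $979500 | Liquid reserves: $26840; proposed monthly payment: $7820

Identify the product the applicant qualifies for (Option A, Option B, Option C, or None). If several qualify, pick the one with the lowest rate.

Total debts = (1,310 + 4,485 + 7,820 + 1,300) = 14,915; DTI = 14,915/35,400 = 42.1%.
LTV = 979,500/899,000 = 109%.
Reserves = 26,840/7,820 = 3.4 months.
Option A: score 649 ≥ 620; DTI 42.1% ≤ 50%; LTV 109% > 80%; employment 45 ≥ 18 mo → does not qualify.
Option B: score 649 ≥ 600; DTI 42.1% ≤ 43%; LTV 109% > 97%; employment 45 ≥ 24 mo → does not qualify.
Option C: score 649 < 720; DTI 42.1% ≤ 43%; employment 45 ≥ 6 mo; reserves 3.4 < 9 mo → does not qualify.

None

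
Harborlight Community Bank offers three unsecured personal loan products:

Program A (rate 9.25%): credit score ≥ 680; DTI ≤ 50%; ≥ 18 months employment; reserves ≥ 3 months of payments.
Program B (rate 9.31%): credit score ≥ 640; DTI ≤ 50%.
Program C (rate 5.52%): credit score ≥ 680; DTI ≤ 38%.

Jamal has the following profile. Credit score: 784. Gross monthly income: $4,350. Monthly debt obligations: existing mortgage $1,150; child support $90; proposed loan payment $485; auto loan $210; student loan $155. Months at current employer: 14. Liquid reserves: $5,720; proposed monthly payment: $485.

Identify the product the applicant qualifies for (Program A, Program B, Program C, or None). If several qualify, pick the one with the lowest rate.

Total debts = (1,150 + 90 + 485 + 210 + 155) = 2,090; DTI = 2,090/4,350 = 48%.
Reserves = 5,720/485 = 11.8 months.
Program A: score 784 ≥ 680; DTI 48% ≤ 50%; employment 14 < 18 mo; reserves 11.8 ≥ 3 mo → does not qualify.
Program B: score 784 ≥ 640; DTI 48% ≤ 50% → qualifies.
Program C: score 784 ≥ 680; DTI 48% > 38% → does not qualify.

Program B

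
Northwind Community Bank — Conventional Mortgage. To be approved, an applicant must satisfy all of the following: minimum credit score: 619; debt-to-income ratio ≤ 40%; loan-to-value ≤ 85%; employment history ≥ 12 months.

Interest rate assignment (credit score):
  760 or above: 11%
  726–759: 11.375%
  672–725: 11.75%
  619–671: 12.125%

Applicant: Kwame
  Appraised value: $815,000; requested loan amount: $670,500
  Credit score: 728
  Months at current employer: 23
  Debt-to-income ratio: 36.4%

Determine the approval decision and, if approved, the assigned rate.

Credit score 728 ≥ 619 (meets minimum)
DTI 36.4% is within the 40% limit
Employment 23 ≥ 12 months
LTV: 670,500 ÷ 815,000 = 82.3%, within 85% cap
All requirements met. Score 728 falls in the 726–759 tier → 11.375%.

Approved at 11.375%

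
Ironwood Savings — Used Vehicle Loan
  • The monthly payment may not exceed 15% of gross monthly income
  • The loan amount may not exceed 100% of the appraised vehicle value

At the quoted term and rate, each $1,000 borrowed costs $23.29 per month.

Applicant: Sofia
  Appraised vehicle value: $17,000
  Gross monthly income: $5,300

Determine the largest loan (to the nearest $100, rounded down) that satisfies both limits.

$17,000

Payment cap: 15% × $5,300 = $795/month.
At $23.29 per $1,000, that supports 795/23.29 × 1,000 ≈ $34,134 → $34,100.
LTV cap: 100% × $17,000 = $17,000 → $17,000.
Binding constraint: loan-to-value.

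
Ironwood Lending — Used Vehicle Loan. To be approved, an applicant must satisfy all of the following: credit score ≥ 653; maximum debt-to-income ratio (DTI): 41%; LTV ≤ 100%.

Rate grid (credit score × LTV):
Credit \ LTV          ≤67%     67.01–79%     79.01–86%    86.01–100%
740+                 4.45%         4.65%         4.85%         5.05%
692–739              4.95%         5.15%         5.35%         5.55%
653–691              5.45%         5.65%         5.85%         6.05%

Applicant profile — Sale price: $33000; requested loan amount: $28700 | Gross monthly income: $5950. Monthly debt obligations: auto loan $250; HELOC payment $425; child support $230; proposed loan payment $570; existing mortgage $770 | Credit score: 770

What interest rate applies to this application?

Credit score 770 ≥ 653; Total monthly debts = (250 + 425 + 230 + 570 + 770) = 2,245. Debt-to-income = 2,245/5,950 = 37.7% — meets 41% limit
LTV = 28,700/33,000 = 87% ≤ 100%
Score 770 is in the 740+ band; LTV 87% is in the 86.01–100% band → 5.05%.

5.05%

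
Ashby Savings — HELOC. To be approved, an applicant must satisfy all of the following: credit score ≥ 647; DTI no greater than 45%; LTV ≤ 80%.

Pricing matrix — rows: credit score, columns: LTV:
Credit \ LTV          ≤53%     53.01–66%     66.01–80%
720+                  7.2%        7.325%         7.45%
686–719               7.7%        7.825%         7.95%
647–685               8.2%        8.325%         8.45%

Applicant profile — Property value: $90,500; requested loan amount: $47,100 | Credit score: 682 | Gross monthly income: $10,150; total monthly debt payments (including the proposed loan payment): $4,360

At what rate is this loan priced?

Credit score 682 ≥ 647; Debt-to-income = 4,360/10,150 = 43% — meets 45% limit
LTV: 47,100 ÷ 90,500 = 52%, within 80% cap
Credit 682 → row 647–685; LTV 52% → column ≤53%. Grid cell → 8.2%.

8.2%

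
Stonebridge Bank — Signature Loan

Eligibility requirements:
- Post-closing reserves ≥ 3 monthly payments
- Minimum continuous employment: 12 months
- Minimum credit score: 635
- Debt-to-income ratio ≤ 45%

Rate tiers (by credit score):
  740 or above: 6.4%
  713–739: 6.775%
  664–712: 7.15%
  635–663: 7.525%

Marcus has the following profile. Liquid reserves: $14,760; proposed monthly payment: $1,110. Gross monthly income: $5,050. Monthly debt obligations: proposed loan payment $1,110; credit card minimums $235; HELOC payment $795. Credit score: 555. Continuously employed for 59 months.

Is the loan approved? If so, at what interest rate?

Credit score 555 < 635 (below minimum)
Liquid reserves cover 14,760/1,110 = 13.3 months — ≥ 3 required
Total monthly debts = (1,110 + 235 + 795) = 2,140. Debt-to-income = 2,140/5,050 = 42.4% — meets 45% limit
Employment 59 ≥ 12 months
Not all requirements met → denied.

Denied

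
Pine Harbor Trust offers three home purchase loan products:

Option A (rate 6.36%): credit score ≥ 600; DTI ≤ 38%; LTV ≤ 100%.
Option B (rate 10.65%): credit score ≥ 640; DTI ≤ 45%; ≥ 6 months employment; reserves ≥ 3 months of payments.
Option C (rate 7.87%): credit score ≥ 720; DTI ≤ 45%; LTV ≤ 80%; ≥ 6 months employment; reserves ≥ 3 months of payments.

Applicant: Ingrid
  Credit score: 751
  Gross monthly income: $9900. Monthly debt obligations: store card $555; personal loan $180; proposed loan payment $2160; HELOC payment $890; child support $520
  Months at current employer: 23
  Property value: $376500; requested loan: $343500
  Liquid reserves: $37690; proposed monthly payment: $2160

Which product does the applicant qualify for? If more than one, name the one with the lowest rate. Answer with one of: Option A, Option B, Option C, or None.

Option B

Total debts = (555 + 180 + 2,160 + 890 + 520) = 4,305; DTI = 4,305/9,900 = 43.5%.
LTV = 343,500/376,500 = 91.2%.
Reserves = 37,690/2,160 = 17.4 months.
Option A: score 751 ≥ 600; DTI 43.5% > 38%; LTV 91.2% ≤ 100% → does not qualify.
Option B: score 751 ≥ 640; DTI 43.5% ≤ 45%; employment 23 ≥ 6 mo; reserves 17.4 ≥ 3 mo → qualifies.
Option C: score 751 ≥ 720; DTI 43.5% ≤ 45%; LTV 91.2% > 80%; employment 23 ≥ 6 mo; reserves 17.4 ≥ 3 mo → does not qualify.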